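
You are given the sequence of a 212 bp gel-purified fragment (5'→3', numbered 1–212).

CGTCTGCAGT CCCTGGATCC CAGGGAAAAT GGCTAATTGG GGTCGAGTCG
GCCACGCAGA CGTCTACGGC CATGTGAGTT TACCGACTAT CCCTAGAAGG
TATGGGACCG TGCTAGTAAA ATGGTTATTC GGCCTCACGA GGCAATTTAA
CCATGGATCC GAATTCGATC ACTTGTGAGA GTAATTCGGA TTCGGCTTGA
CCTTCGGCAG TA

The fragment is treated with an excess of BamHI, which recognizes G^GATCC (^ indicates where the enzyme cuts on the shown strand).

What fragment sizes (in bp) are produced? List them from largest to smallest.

BamHI sites (GGATCC) start at positions 15, 155.
BamHI cuts after the first base of each site, so after positions 15, 155.
Linear molecule, 2 cuts → 3 fragments:
  1–15 → 15 bp
  16–155 → 140 bp
  156–212 → 57 bp
Sorted largest to smallest: 140, 57, 15 bp.

140, 57, 15 bp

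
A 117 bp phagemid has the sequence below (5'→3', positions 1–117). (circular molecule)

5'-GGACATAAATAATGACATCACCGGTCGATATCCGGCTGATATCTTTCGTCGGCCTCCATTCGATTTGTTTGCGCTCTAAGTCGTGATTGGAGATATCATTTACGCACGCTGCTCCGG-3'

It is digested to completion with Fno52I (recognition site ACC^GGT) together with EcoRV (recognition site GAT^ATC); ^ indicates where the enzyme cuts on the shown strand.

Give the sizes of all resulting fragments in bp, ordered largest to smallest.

The Fno52I site (ACCGGT) starts at position 20.
Fno52I cuts after base 3 of each site, so after position 22.
EcoRV sites (GATATC) start at positions 27, 38, 92.
EcoRV cuts after base 3 of each site, so after positions 29, 40, 94.
Combined cut positions: 22, 29, 40, 94.
Circular molecule, 4 cuts → 4 fragments:
  23–29 → 7 bp
  30–40 → 11 bp
  41–94 → 54 bp
  95–117 then 1–22 → 23 + 22 = 45 bp
Sorted largest to smallest: 54, 45, 11, 7 bp.

54, 45, 11, 7 bp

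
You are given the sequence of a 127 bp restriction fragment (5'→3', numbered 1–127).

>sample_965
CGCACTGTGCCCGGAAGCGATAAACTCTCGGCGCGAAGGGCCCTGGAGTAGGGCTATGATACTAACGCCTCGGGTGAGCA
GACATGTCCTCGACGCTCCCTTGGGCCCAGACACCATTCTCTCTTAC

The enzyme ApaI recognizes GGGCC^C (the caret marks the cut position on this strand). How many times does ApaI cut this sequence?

2

GGGCCC occurs starting at positions 38, 103.
ApaI cuts at 2 sites.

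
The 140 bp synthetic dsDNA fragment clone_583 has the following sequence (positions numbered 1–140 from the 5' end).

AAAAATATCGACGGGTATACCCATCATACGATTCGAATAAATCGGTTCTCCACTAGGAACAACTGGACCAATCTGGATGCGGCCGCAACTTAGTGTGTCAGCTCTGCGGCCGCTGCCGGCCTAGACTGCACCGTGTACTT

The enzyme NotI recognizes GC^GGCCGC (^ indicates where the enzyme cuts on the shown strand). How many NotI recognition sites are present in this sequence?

GCGGCCGC occurs starting at positions 79, 106.
NotI cuts at 2 sites.

2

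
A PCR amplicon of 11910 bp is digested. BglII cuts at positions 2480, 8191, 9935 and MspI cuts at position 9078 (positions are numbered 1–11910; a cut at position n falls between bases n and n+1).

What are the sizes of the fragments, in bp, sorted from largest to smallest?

Combined cut positions (sorted): 2480, 8191, 9078, 9935.
Linear molecule, 4 cuts → 5 fragments:
  2480 − 0 = 2480 bp
  8191 − 2480 = 5711 bp
  9078 − 8191 = 887 bp
  9935 − 9078 = 857 bp
  11910 − 9935 = 1975 bp
Sorted largest to smallest: 5711, 2480, 1975, 887, 857 bp.

5711, 2480, 1975, 887, 857 bp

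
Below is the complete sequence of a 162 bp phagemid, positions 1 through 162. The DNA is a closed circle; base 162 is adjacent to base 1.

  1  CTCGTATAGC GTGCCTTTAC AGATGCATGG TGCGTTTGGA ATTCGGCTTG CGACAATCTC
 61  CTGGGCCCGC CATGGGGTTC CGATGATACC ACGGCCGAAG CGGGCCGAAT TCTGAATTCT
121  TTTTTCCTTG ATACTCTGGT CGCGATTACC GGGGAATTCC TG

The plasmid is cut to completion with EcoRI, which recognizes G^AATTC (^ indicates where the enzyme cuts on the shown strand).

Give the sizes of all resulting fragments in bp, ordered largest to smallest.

68, 47, 40, 7 bp

EcoRI sites (GAATTC) start at positions 39, 107, 114, 154.
EcoRI cuts after the first base of each site, so after positions 39, 107, 114, 154.
Circular molecule, 4 cuts → 4 fragments:
  40–107 → 68 bp
  108–114 → 7 bp
  115–154 → 40 bp
  155–162 then 1–39 → 8 + 39 = 47 bp
Sorted largest to smallest: 68, 47, 40, 7 bp.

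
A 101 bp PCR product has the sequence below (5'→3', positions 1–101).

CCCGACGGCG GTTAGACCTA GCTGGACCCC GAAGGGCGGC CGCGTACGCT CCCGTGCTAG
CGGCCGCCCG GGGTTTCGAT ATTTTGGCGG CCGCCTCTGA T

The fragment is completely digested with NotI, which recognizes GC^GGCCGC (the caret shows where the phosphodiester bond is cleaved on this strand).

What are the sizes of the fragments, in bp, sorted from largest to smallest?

37, 27, 24, 13 bp

NotI sites (GCGGCCGC) start at positions 36, 60, 87.
NotI cuts after base 2 of each site, so after positions 37, 61, 88.
Linear molecule, 3 cuts → 4 fragments:
  1–37 → 37 bp
  38–61 → 24 bp
  62–88 → 27 bp
  89–101 → 13 bp
Sorted largest to smallest: 37, 27, 24, 13 bp.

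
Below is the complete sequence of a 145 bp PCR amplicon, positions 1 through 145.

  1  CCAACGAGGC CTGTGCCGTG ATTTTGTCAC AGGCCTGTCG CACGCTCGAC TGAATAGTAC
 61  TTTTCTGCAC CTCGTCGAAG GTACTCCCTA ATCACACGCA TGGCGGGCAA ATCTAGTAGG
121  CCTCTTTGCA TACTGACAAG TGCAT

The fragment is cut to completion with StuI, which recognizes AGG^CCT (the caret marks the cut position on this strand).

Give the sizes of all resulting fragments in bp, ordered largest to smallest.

87, 25, 24, 9 bp

StuI sites (AGGCCT) start at positions 7, 31, 118.
StuI cuts after base 3 of each site, so after positions 9, 33, 120.
Linear molecule, 3 cuts → 4 fragments:
  1–9 → 9 bp
  10–33 → 24 bp
  34–120 → 87 bp
  121–145 → 25 bp
Sorted largest to smallest: 87, 25, 24, 9 bp.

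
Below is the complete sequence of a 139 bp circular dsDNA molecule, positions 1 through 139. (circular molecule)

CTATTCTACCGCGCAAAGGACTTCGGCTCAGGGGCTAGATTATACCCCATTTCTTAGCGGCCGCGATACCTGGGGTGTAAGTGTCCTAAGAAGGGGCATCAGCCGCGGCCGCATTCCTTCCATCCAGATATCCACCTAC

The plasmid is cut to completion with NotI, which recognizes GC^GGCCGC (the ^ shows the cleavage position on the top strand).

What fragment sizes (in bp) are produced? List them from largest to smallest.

91, 48 bp

NotI sites (GCGGCCGC) start at positions 57, 105.
NotI cuts after base 2 of each site, so after positions 58, 106.
Circular molecule, 2 cuts → 2 fragments:
  59–106 → 48 bp
  107–139 then 1–58 → 33 + 58 = 91 bp
Sorted largest to smallest: 91, 48 bp.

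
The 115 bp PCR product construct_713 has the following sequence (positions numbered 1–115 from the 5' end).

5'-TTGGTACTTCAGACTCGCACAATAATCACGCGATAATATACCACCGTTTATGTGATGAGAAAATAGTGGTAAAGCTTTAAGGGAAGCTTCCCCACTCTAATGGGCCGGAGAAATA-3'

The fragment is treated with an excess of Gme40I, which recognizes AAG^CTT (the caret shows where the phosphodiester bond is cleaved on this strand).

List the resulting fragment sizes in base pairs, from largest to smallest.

74, 29, 12 bp

Gme40I sites (AAGCTT) start at positions 72, 84.
Gme40I cuts after base 3 of each site, so after positions 74, 86.
Linear molecule, 2 cuts → 3 fragments:
  1–74 → 74 bp
  75–86 → 12 bp
  87–115 → 29 bp
Sorted largest to smallest: 74, 29, 12 bp.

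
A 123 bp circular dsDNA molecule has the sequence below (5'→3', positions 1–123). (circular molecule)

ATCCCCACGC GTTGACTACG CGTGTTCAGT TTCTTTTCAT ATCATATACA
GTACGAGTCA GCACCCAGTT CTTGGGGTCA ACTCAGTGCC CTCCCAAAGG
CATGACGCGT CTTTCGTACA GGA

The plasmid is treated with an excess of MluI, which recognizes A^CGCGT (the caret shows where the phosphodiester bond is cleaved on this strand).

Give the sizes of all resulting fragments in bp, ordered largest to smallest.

87, 25, 11 bp

MluI sites (ACGCGT) start at positions 7, 18, 105.
MluI cuts after the first base of each site, so after positions 7, 18, 105.
Circular molecule, 3 cuts → 3 fragments:
  8–18 → 11 bp
  19–105 → 87 bp
  106–123 then 1–7 → 18 + 7 = 25 bp
Sorted largest to smallest: 87, 25, 11 bp.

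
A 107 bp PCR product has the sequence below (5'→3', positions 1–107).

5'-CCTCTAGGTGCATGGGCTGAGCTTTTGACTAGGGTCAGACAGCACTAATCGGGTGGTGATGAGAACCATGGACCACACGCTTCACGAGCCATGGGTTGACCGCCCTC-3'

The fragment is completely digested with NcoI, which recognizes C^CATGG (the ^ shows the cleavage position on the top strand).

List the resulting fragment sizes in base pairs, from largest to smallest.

66, 23, 18 bp

NcoI sites (CCATGG) start at positions 66, 89.
NcoI cuts after the first base of each site, so after positions 66, 89.
Linear molecule, 2 cuts → 3 fragments:
  1–66 → 66 bp
  67–89 → 23 bp
  90–107 → 18 bp
Sorted largest to smallest: 66, 23, 18 bp.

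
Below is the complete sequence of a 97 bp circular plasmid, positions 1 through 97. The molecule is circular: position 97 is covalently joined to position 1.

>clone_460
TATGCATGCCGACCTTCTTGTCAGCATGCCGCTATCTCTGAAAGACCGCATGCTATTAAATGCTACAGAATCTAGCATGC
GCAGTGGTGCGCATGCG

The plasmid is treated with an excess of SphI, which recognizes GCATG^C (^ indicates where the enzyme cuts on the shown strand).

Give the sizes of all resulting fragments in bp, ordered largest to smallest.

SphI sites (GCATGC) start at positions 4, 24, 48, 75, 91.
SphI cuts after base 5 of each site (before the last base), so after positions 8, 28, 52, 79, 95.
Circular molecule, 5 cuts → 5 fragments:
  9–28 → 20 bp
  29–52 → 24 bp
  53–79 → 27 bp
  80–95 → 16 bp
  96–97 then 1–8 → 2 + 8 = 10 bp
Sorted largest to smallest: 27, 24, 20, 16, 10 bp.

27, 24, 20, 16, 10 bp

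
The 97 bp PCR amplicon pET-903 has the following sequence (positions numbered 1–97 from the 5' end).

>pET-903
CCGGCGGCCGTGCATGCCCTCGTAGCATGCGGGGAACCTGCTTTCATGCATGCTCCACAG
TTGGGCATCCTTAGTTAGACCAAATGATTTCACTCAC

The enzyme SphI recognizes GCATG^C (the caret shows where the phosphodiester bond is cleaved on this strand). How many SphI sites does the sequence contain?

GCATGC occurs starting at positions 12, 25, 48.
SphI cuts at 3 sites.

3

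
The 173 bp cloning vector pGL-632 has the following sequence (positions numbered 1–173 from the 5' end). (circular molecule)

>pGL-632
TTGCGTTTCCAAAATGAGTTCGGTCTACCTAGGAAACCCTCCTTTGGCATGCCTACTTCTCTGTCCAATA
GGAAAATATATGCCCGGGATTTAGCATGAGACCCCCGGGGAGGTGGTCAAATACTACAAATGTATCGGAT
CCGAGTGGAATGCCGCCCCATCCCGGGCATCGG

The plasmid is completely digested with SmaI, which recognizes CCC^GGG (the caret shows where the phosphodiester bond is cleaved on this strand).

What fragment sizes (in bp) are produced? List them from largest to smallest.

SmaI sites (CCCGGG) start at positions 83, 104, 162.
SmaI cuts after base 3 of each site, so after positions 85, 106, 164.
Circular molecule, 3 cuts → 3 fragments:
  86–106 → 21 bp
  107–164 → 58 bp
  165–173 then 1–85 → 9 + 85 = 94 bp
Sorted largest to smallest: 94, 58, 21 bp.

94, 58, 21 bp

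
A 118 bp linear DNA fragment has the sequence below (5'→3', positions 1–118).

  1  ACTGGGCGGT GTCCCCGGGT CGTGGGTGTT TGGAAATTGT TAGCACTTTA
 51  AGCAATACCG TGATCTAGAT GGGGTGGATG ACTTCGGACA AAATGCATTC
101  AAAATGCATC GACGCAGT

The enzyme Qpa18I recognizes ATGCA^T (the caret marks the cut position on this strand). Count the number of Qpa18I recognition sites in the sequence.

2

ATGCAT occurs starting at positions 93, 104.
Qpa18I cuts at 2 sites.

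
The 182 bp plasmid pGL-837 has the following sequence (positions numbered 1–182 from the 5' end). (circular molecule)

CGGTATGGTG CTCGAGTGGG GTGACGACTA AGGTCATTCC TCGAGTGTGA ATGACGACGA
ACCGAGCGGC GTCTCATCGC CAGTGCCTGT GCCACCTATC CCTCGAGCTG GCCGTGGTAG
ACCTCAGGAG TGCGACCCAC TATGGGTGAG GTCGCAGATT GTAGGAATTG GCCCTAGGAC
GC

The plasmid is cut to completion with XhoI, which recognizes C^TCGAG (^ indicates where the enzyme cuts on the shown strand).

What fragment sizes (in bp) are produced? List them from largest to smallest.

91, 62, 29 bp

XhoI sites (CTCGAG) start at positions 11, 40, 102.
XhoI cuts after the first base of each site, so after positions 11, 40, 102.
Circular molecule, 3 cuts → 3 fragments:
  12–40 → 29 bp
  41–102 → 62 bp
  103–182 then 1–11 → 80 + 11 = 91 bp
Sorted largest to smallest: 91, 62, 29 bp.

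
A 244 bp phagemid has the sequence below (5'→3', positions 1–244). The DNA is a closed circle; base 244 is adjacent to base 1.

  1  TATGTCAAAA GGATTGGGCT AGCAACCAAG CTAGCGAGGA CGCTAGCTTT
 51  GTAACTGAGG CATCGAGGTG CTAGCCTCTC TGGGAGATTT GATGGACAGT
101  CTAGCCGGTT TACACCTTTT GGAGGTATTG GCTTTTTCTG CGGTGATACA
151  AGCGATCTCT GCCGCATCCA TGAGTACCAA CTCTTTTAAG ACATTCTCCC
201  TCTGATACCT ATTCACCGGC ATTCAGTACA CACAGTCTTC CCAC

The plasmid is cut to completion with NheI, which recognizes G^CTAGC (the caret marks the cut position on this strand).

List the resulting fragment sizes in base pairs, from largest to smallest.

NheI sites (GCTAGC) start at positions 18, 30, 42, 70.
NheI cuts after the first base of each site, so after positions 18, 30, 42, 70.
Circular molecule, 4 cuts → 4 fragments:
  19–30 → 12 bp
  31–42 → 12 bp
  43–70 → 28 bp
  71–244 then 1–18 → 174 + 18 = 192 bp
Sorted largest to smallest: 192, 28, 12, 12 bp.

192, 28, 12, 12 bp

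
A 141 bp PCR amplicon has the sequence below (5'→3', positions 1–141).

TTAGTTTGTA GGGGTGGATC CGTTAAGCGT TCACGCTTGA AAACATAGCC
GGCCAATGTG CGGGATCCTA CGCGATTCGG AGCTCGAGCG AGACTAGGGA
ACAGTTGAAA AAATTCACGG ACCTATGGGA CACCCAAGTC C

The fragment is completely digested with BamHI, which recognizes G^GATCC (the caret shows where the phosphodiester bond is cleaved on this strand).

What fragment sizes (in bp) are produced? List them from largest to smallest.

BamHI sites (GGATCC) start at positions 16, 63.
BamHI cuts after the first base of each site, so after positions 16, 63.
Linear molecule, 2 cuts → 3 fragments:
  1–16 → 16 bp
  17–63 → 47 bp
  64–141 → 78 bp
Sorted largest to smallest: 78, 47, 16 bp.

78, 47, 16 bp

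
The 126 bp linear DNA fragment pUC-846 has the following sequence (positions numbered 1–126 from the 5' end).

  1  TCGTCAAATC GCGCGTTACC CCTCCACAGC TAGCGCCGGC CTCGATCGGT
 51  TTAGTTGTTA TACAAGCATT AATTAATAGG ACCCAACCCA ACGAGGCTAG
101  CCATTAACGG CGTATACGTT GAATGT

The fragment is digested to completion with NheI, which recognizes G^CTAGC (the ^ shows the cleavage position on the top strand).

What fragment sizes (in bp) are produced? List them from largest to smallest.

NheI sites (GCTAGC) start at positions 29, 96.
NheI cuts after the first base of each site, so after positions 29, 96.
Linear molecule, 2 cuts → 3 fragments:
  1–29 → 29 bp
  30–96 → 67 bp
  97–126 → 30 bp
Sorted largest to smallest: 67, 30, 29 bp.

67, 30, 29 bp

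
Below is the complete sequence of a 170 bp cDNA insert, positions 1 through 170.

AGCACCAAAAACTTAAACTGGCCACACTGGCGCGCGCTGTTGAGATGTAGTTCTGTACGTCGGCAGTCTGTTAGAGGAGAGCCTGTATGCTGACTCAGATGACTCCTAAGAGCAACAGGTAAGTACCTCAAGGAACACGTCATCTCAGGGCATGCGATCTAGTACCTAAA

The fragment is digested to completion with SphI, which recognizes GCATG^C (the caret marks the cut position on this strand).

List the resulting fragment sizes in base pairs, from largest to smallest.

154, 16 bp

The SphI site (GCATGC) starts at position 150.
SphI cuts after base 5 of each site (before the last base), so after position 154.
Linear molecule, 1 cut → 2 fragments:
  1–154 → 154 bp
  155–170 → 16 bp
Sorted largest to smallest: 154, 16 bp.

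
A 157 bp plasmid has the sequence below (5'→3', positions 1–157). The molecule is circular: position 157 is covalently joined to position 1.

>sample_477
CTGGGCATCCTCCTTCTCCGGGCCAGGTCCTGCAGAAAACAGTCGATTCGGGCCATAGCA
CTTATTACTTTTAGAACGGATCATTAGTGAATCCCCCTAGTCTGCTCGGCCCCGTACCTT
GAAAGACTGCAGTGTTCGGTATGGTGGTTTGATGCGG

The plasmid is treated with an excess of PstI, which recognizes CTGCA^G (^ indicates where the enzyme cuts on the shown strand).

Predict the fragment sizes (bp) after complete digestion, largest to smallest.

97, 60 bp

PstI sites (CTGCAG) start at positions 30, 127.
PstI cuts after base 5 of each site (before the last base), so after positions 34, 131.
Circular molecule, 2 cuts → 2 fragments:
  35–131 → 97 bp
  132–157 then 1–34 → 26 + 34 = 60 bp
Sorted largest to smallest: 97, 60 bp.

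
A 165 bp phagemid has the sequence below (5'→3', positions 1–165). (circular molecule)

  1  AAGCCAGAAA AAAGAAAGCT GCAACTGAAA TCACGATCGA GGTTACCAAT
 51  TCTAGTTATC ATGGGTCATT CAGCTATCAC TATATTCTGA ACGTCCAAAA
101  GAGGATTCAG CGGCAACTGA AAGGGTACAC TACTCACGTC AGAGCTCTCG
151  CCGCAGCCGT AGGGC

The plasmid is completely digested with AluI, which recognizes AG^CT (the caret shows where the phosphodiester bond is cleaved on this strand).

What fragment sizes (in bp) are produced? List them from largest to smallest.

AluI sites (AGCT) start at positions 17, 72, 143.
AluI cuts after base 2 of each site, so after positions 18, 73, 144.
Circular molecule, 3 cuts → 3 fragments:
  19–73 → 55 bp
  74–144 → 71 bp
  145–165 then 1–18 → 21 + 18 = 39 bp
Sorted largest to smallest: 71, 55, 39 bp.

71, 55, 39 bp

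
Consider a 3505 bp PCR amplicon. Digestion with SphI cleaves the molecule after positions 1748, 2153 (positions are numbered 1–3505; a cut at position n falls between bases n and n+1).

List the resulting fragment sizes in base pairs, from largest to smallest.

Linear molecule, 2 cuts → 3 fragments:
  1748 − 0 = 1748 bp
  2153 − 1748 = 405 bp
  3505 − 2153 = 1352 bp
Sorted largest to smallest: 1748, 1352, 405 bp.

1748, 1352, 405 bp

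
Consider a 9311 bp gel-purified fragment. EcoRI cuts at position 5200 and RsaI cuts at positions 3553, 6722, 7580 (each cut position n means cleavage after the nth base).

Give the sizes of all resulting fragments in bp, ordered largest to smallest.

Combined cut positions (sorted): 3553, 5200, 6722, 7580.
Linear molecule, 4 cuts → 5 fragments:
  3553 − 0 = 3553 bp
  5200 − 3553 = 1647 bp
  6722 − 5200 = 1522 bp
  7580 − 6722 = 858 bp
  9311 − 7580 = 1731 bp
Sorted largest to smallest: 3553, 1731, 1647, 1522, 858 bp.

3553, 1731, 1647, 1522, 858 bp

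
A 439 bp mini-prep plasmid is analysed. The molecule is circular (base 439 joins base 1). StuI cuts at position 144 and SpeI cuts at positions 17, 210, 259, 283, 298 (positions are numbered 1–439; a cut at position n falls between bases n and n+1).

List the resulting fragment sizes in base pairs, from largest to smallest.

158, 127, 66, 49, 24, 15 bp

Combined cut positions (sorted): 17, 144, 210, 259, 283, 298.
Circular molecule, 6 cuts → 6 fragments:
  144 − 17 = 127 bp
  210 − 144 = 66 bp
  259 − 210 = 49 bp
  283 − 259 = 24 bp
  298 − 283 = 15 bp
  wrap: 439 − 298 + 17 = 158 bp
Sorted largest to smallest: 158, 127, 66, 49, 24, 15 bp.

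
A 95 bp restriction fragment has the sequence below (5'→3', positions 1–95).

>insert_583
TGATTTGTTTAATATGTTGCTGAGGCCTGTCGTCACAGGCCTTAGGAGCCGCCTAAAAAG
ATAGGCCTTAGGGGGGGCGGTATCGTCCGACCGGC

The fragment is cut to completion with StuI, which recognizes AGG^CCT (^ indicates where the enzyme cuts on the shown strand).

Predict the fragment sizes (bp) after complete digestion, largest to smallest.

30, 26, 25, 14 bp

StuI sites (AGGCCT) start at positions 23, 37, 63.
StuI cuts after base 3 of each site, so after positions 25, 39, 65.
Linear molecule, 3 cuts → 4 fragments:
  1–25 → 25 bp
  26–39 → 14 bp
  40–65 → 26 bp
  66–95 → 30 bp
Sorted largest to smallest: 30, 26, 25, 14 bp.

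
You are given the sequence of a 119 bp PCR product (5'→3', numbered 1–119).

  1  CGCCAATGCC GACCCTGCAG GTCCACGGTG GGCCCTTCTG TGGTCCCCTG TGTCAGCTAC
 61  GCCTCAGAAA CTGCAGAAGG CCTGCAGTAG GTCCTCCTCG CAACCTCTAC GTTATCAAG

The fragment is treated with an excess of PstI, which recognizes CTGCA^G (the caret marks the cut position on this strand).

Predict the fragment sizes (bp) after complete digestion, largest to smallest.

56, 33, 19, 11 bp

PstI sites (CTGCAG) start at positions 15, 71, 82.
PstI cuts after base 5 of each site (before the last base), so after positions 19, 75, 86.
Linear molecule, 3 cuts → 4 fragments:
  1–19 → 19 bp
  20–75 → 56 bp
  76–86 → 11 bp
  87–119 → 33 bp
Sorted largest to smallest: 56, 33, 19, 11 bp.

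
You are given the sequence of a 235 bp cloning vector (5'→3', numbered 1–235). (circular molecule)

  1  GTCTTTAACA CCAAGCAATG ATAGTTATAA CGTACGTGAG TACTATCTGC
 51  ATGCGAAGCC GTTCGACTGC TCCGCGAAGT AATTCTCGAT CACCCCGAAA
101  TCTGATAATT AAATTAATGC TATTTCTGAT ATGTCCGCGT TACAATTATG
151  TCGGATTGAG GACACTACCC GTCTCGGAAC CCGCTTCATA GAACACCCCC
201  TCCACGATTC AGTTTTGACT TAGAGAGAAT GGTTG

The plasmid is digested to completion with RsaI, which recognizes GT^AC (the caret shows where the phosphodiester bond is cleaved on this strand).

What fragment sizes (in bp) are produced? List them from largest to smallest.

RsaI sites (GTAC) start at positions 32, 40.
RsaI cuts after base 2 of each site, so after positions 33, 41.
Circular molecule, 2 cuts → 2 fragments:
  34–41 → 8 bp
  42–235 then 1–33 → 194 + 33 = 227 bp
Sorted largest to smallest: 227, 8 bp.

227, 8 bp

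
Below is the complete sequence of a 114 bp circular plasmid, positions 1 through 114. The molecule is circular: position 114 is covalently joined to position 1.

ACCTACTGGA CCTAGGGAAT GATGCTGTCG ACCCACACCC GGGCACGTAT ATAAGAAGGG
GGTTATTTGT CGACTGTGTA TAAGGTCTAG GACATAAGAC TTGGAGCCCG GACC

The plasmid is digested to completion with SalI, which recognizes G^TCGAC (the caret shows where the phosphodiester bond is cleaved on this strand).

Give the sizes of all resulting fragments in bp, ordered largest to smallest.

72, 42 bp

SalI sites (GTCGAC) start at positions 27, 69.
SalI cuts after the first base of each site, so after positions 27, 69.
Circular molecule, 2 cuts → 2 fragments:
  28–69 → 42 bp
  70–114 then 1–27 → 45 + 27 = 72 bp
Sorted largest to smallest: 72, 42 bp.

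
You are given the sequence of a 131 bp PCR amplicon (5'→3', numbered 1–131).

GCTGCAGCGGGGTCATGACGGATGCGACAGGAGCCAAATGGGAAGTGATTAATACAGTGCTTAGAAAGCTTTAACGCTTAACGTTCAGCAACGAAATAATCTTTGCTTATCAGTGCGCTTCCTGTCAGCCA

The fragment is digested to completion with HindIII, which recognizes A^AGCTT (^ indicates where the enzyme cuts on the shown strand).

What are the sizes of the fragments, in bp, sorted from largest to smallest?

66, 65 bp

The HindIII site (AAGCTT) starts at position 66.
HindIII cuts after the first base of each site, so after position 66.
Linear molecule, 1 cut → 2 fragments:
  1–66 → 66 bp
  67–131 → 65 bp
Sorted largest to smallest: 66, 65 bp.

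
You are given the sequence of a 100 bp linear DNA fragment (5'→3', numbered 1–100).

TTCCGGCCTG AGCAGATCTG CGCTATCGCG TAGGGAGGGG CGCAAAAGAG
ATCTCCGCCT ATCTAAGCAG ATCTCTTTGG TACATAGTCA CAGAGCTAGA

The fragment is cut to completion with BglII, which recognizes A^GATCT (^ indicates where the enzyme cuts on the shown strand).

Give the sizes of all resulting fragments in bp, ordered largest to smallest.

BglII sites (AGATCT) start at positions 14, 49, 69.
BglII cuts after the first base of each site, so after positions 14, 49, 69.
Linear molecule, 3 cuts → 4 fragments:
  1–14 → 14 bp
  15–49 → 35 bp
  50–69 → 20 bp
  70–100 → 31 bp
Sorted largest to smallest: 35, 31, 20, 14 bp.

35, 31, 20, 14 bp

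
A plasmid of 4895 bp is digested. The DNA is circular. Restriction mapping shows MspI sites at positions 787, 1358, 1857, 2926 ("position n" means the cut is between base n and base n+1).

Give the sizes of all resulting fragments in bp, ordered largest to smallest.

Circular molecule, 4 cuts → 4 fragments:
  1358 − 787 = 571 bp
  1857 − 1358 = 499 bp
  2926 − 1857 = 1069 bp
  wrap: 4895 − 2926 + 787 = 2756 bp
Sorted largest to smallest: 2756, 1069, 571, 499 bp.

2756, 1069, 571, 499 bp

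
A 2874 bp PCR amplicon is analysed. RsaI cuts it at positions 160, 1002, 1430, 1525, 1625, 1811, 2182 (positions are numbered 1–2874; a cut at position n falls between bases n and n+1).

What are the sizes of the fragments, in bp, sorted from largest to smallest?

842, 692, 428, 371, 186, 160, 100, 95 bp

Linear molecule, 7 cuts → 8 fragments:
  160 − 0 = 160 bp
  1002 − 160 = 842 bp
  1430 − 1002 = 428 bp
  1525 − 1430 = 95 bp
  1625 − 1525 = 100 bp
  1811 − 1625 = 186 bp
  2182 − 1811 = 371 bp
  2874 − 2182 = 692 bp
Sorted largest to smallest: 842, 692, 428, 371, 186, 160, 100, 95 bp.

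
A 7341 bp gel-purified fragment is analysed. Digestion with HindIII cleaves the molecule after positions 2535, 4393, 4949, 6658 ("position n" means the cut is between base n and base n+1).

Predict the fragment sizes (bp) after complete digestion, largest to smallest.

Linear molecule, 4 cuts → 5 fragments:
  2535 − 0 = 2535 bp
  4393 − 2535 = 1858 bp
  4949 − 4393 = 556 bp
  6658 − 4949 = 1709 bp
  7341 − 6658 = 683 bp
Sorted largest to smallest: 2535, 1858, 1709, 683, 556 bp.

2535, 1858, 1709, 683, 556 bp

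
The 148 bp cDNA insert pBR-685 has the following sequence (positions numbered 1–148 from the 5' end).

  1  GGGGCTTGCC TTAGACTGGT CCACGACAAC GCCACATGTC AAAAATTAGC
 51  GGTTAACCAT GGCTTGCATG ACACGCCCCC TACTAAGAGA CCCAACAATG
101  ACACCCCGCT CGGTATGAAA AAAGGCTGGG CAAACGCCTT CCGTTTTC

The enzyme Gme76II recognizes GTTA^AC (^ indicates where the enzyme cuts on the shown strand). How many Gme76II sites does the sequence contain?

GTTAAC occurs starting at position 52.
Gme76II cuts at 1 site.

1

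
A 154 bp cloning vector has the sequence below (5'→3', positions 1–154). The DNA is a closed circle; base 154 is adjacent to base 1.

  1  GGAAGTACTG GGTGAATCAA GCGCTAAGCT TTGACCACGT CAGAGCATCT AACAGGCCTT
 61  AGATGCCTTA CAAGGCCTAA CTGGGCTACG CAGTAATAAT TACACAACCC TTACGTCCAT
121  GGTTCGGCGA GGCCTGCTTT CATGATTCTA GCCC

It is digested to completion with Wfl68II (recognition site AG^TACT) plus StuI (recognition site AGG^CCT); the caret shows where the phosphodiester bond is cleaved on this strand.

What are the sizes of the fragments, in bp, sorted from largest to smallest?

57, 51, 27, 19 bp

The Wfl68II site (AGTACT) starts at position 4.
Wfl68II cuts after base 2 of each site, so after position 5.
StuI sites (AGGCCT) start at positions 54, 73, 130.
StuI cuts after base 3 of each site, so after positions 56, 75, 132.
Combined cut positions: 5, 56, 75, 132.
Circular molecule, 4 cuts → 4 fragments:
  6–56 → 51 bp
  57–75 → 19 bp
  76–132 → 57 bp
  133–154 then 1–5 → 22 + 5 = 27 bp
Sorted largest to smallest: 57, 51, 27, 19 bp.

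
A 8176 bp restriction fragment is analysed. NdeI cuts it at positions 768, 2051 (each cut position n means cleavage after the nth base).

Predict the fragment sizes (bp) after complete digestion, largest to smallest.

Linear molecule, 2 cuts → 3 fragments:
  768 − 0 = 768 bp
  2051 − 768 = 1283 bp
  8176 − 2051 = 6125 bp
Sorted largest to smallest: 6125, 1283, 768 bp.

6125, 1283, 768 bp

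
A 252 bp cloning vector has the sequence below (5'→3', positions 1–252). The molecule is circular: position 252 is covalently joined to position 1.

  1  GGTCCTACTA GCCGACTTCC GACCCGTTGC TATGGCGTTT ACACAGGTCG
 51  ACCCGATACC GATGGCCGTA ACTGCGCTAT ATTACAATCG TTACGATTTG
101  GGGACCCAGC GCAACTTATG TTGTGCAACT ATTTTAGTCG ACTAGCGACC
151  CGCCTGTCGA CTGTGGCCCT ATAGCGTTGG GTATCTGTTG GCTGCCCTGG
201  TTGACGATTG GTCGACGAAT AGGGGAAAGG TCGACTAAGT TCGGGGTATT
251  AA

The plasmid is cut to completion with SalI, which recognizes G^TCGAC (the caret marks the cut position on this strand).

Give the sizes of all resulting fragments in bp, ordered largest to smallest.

SalI sites (GTCGAC) start at positions 47, 137, 156, 211, 230.
SalI cuts after the first base of each site, so after positions 47, 137, 156, 211, 230.
Circular molecule, 5 cuts → 5 fragments:
  48–137 → 90 bp
  138–156 → 19 bp
  157–211 → 55 bp
  212–230 → 19 bp
  231–252 then 1–47 → 22 + 47 = 69 bp
Sorted largest to smallest: 90, 69, 55, 19, 19 bp.

90, 69, 55, 19, 19 bp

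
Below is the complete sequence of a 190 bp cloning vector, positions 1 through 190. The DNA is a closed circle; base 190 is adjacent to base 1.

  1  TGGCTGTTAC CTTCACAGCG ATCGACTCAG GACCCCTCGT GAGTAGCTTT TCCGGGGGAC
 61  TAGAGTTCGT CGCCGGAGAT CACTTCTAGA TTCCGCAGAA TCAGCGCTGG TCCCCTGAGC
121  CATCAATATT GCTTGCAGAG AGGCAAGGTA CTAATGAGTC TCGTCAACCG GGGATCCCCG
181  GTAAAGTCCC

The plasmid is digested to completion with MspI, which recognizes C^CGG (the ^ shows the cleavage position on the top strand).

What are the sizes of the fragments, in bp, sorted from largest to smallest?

95, 64, 21, 10 bp

MspI sites (CCGG) start at positions 52, 73, 168, 178.
MspI cuts after the first base of each site, so after positions 52, 73, 168, 178.
Circular molecule, 4 cuts → 4 fragments:
  53–73 → 21 bp
  74–168 → 95 bp
  169–178 → 10 bp
  179–190 then 1–52 → 12 + 52 = 64 bp
Sorted largest to smallest: 95, 64, 21, 10 bp.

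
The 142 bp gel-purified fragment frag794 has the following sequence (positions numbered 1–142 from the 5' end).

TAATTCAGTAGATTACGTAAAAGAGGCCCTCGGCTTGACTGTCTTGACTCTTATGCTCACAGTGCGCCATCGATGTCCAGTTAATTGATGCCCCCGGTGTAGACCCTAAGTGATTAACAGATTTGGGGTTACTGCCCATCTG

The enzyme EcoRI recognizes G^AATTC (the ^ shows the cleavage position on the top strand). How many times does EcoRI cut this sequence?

No occurrence of GAATTC is present in the sequence.
EcoRI does not cut: 0 sites.

0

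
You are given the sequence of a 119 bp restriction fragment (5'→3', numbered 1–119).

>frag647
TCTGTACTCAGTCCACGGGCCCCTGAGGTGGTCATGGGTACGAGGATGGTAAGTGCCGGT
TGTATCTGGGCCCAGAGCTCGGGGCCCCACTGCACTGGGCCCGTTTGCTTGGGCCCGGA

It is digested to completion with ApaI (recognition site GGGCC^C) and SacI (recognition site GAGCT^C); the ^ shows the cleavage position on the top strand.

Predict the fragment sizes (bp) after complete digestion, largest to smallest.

51, 21, 15, 14, 7, 7, 4 bp

ApaI sites (GGGCCC) start at positions 17, 68, 82, 97, 111.
ApaI cuts after base 5 of each site (before the last base), so after positions 21, 72, 86, 101, 115.
The SacI site (GAGCTC) starts at position 75.
SacI cuts after base 5 of each site (before the last base), so after position 79.
Combined cut positions: 21, 72, 79, 86, 101, 115.
Linear molecule, 6 cuts → 7 fragments:
  1–21 → 21 bp
  22–72 → 51 bp
  73–79 → 7 bp
  80–86 → 7 bp
  87–101 → 15 bp
  102–115 → 14 bp
  116–119 → 4 bp
Sorted largest to smallest: 51, 21, 15, 14, 7, 7, 4 bp.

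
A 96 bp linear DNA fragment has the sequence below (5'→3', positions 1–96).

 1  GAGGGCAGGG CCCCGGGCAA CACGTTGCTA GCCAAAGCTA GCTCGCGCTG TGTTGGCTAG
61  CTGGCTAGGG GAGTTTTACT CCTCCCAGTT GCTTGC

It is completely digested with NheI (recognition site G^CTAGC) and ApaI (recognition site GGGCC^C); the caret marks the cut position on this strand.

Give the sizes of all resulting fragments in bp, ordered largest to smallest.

40, 19, 15, 12, 10 bp

NheI sites (GCTAGC) start at positions 27, 37, 56.
NheI cuts after the first base of each site, so after positions 27, 37, 56.
The ApaI site (GGGCCC) starts at position 8.
ApaI cuts after base 5 of each site (before the last base), so after position 12.
Combined cut positions: 12, 27, 37, 56.
Linear molecule, 4 cuts → 5 fragments:
  1–12 → 12 bp
  13–27 → 15 bp
  28–37 → 10 bp
  38–56 → 19 bp
  57–96 → 40 bp
Sorted largest to smallest: 40, 19, 15, 12, 10 bp.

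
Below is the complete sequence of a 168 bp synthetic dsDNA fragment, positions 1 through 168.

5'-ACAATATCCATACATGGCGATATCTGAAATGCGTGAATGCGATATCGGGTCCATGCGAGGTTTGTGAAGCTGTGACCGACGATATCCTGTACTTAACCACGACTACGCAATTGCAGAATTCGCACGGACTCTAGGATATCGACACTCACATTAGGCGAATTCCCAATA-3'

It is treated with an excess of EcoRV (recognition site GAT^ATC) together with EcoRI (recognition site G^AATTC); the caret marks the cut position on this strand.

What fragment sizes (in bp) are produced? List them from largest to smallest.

EcoRV sites (GATATC) start at positions 19, 41, 81, 135.
EcoRV cuts after base 3 of each site, so after positions 21, 43, 83, 137.
EcoRI sites (GAATTC) start at positions 116, 157.
EcoRI cuts after the first base of each site, so after positions 116, 157.
Combined cut positions: 21, 43, 83, 116, 137, 157.
Linear molecule, 6 cuts → 7 fragments:
  1–21 → 21 bp
  22–43 → 22 bp
  44–83 → 40 bp
  84–116 → 33 bp
  117–137 → 21 bp
  138–157 → 20 bp
  158–168 → 11 bp
Sorted largest to smallest: 40, 33, 22, 21, 21, 20, 11 bp.

40, 33, 22, 21, 21, 20, 11 bp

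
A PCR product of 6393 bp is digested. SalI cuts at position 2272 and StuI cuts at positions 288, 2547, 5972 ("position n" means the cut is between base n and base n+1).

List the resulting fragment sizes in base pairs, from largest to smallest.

Combined cut positions (sorted): 288, 2272, 2547, 5972.
Linear molecule, 4 cuts → 5 fragments:
  288 − 0 = 288 bp
  2272 − 288 = 1984 bp
  2547 − 2272 = 275 bp
  5972 − 2547 = 3425 bp
  6393 − 5972 = 421 bp
Sorted largest to smallest: 3425, 1984, 421, 288, 275 bp.

3425, 1984, 421, 288, 275 bp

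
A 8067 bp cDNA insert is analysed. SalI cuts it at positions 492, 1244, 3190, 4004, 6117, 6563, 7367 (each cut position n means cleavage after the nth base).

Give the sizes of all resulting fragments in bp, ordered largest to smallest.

2113, 1946, 814, 804, 752, 700, 492, 446 bp

Linear molecule, 7 cuts → 8 fragments:
  492 − 0 = 492 bp
  1244 − 492 = 752 bp
  3190 − 1244 = 1946 bp
  4004 − 3190 = 814 bp
  6117 − 4004 = 2113 bp
  6563 − 6117 = 446 bp
  7367 − 6563 = 804 bp
  8067 − 7367 = 700 bp
Sorted largest to smallest: 2113, 1946, 814, 804, 752, 700, 492, 446 bp.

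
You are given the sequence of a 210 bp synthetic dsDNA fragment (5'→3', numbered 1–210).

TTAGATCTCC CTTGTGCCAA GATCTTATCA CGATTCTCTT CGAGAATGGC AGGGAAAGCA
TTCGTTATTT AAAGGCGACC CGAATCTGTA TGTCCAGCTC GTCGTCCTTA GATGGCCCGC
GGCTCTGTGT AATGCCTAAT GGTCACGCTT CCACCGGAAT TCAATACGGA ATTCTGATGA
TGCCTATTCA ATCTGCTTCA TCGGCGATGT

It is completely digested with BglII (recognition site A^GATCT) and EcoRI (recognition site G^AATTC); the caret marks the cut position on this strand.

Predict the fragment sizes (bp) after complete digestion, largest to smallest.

137, 41, 17, 12, 3 bp

BglII sites (AGATCT) start at positions 3, 20.
BglII cuts after the first base of each site, so after positions 3, 20.
EcoRI sites (GAATTC) start at positions 157, 169.
EcoRI cuts after the first base of each site, so after positions 157, 169.
Combined cut positions: 3, 20, 157, 169.
Linear molecule, 4 cuts → 5 fragments:
  1–3 → 3 bp
  4–20 → 17 bp
  21–157 → 137 bp
  158–169 → 12 bp
  170–210 → 41 bp
Sorted largest to smallest: 137, 41, 17, 12, 3 bp.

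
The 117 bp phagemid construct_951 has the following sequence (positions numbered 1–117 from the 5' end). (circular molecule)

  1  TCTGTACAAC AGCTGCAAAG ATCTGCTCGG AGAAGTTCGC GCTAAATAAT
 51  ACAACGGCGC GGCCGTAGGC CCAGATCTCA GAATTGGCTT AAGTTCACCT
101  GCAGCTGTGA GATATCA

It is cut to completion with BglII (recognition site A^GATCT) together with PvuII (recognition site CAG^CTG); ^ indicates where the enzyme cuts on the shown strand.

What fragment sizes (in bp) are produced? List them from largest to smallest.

54, 31, 25, 7 bp

BglII sites (AGATCT) start at positions 19, 73.
BglII cuts after the first base of each site, so after positions 19, 73.
PvuII sites (CAGCTG) start at positions 10, 102.
PvuII cuts after base 3 of each site, so after positions 12, 104.
Combined cut positions: 12, 19, 73, 104.
Circular molecule, 4 cuts → 4 fragments:
  13–19 → 7 bp
  20–73 → 54 bp
  74–104 → 31 bp
  105–117 then 1–12 → 13 + 12 = 25 bp
Sorted largest to smallest: 54, 31, 25, 7 bp.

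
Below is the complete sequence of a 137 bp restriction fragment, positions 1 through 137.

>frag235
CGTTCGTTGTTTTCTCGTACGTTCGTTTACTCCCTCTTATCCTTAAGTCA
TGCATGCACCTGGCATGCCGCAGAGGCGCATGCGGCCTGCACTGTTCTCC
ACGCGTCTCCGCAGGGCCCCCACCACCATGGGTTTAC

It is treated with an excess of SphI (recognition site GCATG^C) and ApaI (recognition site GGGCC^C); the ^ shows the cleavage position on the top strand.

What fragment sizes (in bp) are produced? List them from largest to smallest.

56, 36, 19, 15, 11 bp

SphI sites (GCATGC) start at positions 52, 63, 78.
SphI cuts after base 5 of each site (before the last base), so after positions 56, 67, 82.
The ApaI site (GGGCCC) starts at position 114.
ApaI cuts after base 5 of each site (before the last base), so after position 118.
Combined cut positions: 56, 67, 82, 118.
Linear molecule, 4 cuts → 5 fragments:
  1–56 → 56 bp
  57–67 → 11 bp
  68–82 → 15 bp
  83–118 → 36 bp
  119–137 → 19 bp
Sorted largest to smallest: 56, 36, 19, 15, 11 bp.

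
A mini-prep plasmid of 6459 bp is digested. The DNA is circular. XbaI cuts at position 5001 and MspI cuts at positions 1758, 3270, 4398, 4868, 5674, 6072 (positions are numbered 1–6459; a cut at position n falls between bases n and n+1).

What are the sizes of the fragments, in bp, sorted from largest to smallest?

2145, 1512, 1128, 673, 470, 398, 133 bp

Combined cut positions (sorted): 1758, 3270, 4398, 4868, 5001, 5674, 6072.
Circular molecule, 7 cuts → 7 fragments:
  3270 − 1758 = 1512 bp
  4398 − 3270 = 1128 bp
  4868 − 4398 = 470 bp
  5001 − 4868 = 133 bp
  5674 − 5001 = 673 bp
  6072 − 5674 = 398 bp
  wrap: 6459 − 6072 + 1758 = 2145 bp
Sorted largest to smallest: 2145, 1512, 1128, 673, 470, 398, 133 bp.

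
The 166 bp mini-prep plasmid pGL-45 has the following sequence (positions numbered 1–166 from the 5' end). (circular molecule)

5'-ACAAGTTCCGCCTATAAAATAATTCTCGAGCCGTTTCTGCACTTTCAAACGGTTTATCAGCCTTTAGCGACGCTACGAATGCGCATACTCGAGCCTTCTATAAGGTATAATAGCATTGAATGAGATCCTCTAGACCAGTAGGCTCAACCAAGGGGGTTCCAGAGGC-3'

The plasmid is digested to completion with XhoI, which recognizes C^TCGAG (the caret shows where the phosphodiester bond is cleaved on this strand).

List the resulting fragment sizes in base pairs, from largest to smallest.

103, 63 bp

XhoI sites (CTCGAG) start at positions 25, 88.
XhoI cuts after the first base of each site, so after positions 25, 88.
Circular molecule, 2 cuts → 2 fragments:
  26–88 → 63 bp
  89–166 then 1–25 → 78 + 25 = 103 bp
Sorted largest to smallest: 103, 63 bp.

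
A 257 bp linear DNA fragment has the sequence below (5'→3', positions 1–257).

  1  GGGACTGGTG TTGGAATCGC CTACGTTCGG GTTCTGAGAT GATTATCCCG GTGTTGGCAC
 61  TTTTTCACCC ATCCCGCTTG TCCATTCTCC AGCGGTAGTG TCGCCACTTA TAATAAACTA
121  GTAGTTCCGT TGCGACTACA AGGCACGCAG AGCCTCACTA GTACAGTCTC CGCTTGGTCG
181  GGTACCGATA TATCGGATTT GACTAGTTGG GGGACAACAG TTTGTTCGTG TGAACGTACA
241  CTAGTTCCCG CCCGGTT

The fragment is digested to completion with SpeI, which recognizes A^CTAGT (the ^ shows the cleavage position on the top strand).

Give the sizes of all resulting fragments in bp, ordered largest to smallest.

117, 45, 40, 38, 17 bp

SpeI sites (ACTAGT) start at positions 117, 157, 202, 240.
SpeI cuts after the first base of each site, so after positions 117, 157, 202, 240.
Linear molecule, 4 cuts → 5 fragments:
  1–117 → 117 bp
  118–157 → 40 bp
  158–202 → 45 bp
  203–240 → 38 bp
  241–257 → 17 bp
Sorted largest to smallest: 117, 45, 40, 38, 17 bp.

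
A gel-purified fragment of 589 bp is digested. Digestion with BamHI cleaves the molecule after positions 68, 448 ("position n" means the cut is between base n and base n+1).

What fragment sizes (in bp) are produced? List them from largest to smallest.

Linear molecule, 2 cuts → 3 fragments:
  68 − 0 = 68 bp
  448 − 68 = 380 bp
  589 − 448 = 141 bp
Sorted largest to smallest: 380, 141, 68 bp.

380, 141, 68 bp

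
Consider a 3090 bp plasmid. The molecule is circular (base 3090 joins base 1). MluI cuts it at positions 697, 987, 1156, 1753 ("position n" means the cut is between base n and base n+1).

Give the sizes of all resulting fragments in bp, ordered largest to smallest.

Circular molecule, 4 cuts → 4 fragments:
  987 − 697 = 290 bp
  1156 − 987 = 169 bp
  1753 − 1156 = 597 bp
  wrap: 3090 − 1753 + 697 = 2034 bp
Sorted largest to smallest: 2034, 597, 290, 169 bp.

2034, 597, 290, 169 bp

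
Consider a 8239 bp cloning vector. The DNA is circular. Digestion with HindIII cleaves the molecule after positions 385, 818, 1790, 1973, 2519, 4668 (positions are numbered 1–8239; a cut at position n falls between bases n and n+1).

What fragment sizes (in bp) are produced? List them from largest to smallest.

Circular molecule, 6 cuts → 6 fragments:
  818 − 385 = 433 bp
  1790 − 818 = 972 bp
  1973 − 1790 = 183 bp
  2519 − 1973 = 546 bp
  4668 − 2519 = 2149 bp
  wrap: 8239 − 4668 + 385 = 3956 bp
Sorted largest to smallest: 3956, 2149, 972, 546, 433, 183 bp.

3956, 2149, 972, 546, 433, 183 bp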